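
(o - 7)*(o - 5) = o^2 - 12*o + 35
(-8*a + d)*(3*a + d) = -24*a^2 - 5*a*d + d^2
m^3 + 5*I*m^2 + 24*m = m*(m - 3*I)*(m + 8*I)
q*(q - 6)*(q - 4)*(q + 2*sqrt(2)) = q^4 - 10*q^3 + 2*sqrt(2)*q^3 - 20*sqrt(2)*q^2 + 24*q^2 + 48*sqrt(2)*q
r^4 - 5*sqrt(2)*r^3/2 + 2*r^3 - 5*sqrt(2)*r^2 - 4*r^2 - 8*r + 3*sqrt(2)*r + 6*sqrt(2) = (r + 2)*(r - 3*sqrt(2))*(r - sqrt(2)/2)*(r + sqrt(2))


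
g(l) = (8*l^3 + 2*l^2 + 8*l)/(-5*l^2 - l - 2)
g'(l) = (10*l + 1)*(8*l^3 + 2*l^2 + 8*l)/(-5*l^2 - l - 2)^2 + (24*l^2 + 4*l + 8)/(-5*l^2 - l - 2) = 2*(-20*l^4 - 8*l^3 - 5*l^2 - 4*l - 8)/(25*l^4 + 10*l^3 + 21*l^2 + 4*l + 4)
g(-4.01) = 6.58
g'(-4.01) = -1.54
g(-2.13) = 3.78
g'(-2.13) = -1.40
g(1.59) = -3.08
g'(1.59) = -1.42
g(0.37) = -1.19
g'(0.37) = -2.35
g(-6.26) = 10.09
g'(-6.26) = -1.57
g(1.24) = -2.58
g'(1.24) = -1.39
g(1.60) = -3.09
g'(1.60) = -1.42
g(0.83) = -2.01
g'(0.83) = -1.46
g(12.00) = -19.36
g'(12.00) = -1.59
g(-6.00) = 9.68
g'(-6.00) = -1.57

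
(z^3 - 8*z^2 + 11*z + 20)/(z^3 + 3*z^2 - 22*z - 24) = (z - 5)/(z + 6)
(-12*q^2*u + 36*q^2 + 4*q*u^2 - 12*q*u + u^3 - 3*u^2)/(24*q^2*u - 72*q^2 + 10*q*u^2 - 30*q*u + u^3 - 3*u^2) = (-2*q + u)/(4*q + u)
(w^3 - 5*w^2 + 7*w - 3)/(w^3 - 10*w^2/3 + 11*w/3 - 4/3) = 3*(w - 3)/(3*w - 4)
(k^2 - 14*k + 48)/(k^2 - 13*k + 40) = (k - 6)/(k - 5)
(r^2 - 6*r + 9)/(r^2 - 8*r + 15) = (r - 3)/(r - 5)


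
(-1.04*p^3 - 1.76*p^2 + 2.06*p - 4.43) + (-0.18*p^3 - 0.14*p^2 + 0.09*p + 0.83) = -1.22*p^3 - 1.9*p^2 + 2.15*p - 3.6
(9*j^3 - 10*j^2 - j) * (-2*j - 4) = -18*j^4 - 16*j^3 + 42*j^2 + 4*j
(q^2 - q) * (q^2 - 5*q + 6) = q^4 - 6*q^3 + 11*q^2 - 6*q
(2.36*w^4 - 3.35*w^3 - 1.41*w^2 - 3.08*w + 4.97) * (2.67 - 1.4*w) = -3.304*w^5 + 10.9912*w^4 - 6.9705*w^3 + 0.5473*w^2 - 15.1816*w + 13.2699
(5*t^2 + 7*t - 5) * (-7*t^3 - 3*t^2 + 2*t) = -35*t^5 - 64*t^4 + 24*t^3 + 29*t^2 - 10*t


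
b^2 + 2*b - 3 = (b - 1)*(b + 3)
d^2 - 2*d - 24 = (d - 6)*(d + 4)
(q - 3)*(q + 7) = q^2 + 4*q - 21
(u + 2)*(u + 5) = u^2 + 7*u + 10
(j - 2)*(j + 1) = j^2 - j - 2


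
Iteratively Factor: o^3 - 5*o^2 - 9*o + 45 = (o - 5)*(o^2 - 9) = (o - 5)*(o - 3)*(o + 3)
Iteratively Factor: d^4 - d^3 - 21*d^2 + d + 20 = (d + 4)*(d^3 - 5*d^2 - d + 5) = (d - 1)*(d + 4)*(d^2 - 4*d - 5) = (d - 5)*(d - 1)*(d + 4)*(d + 1)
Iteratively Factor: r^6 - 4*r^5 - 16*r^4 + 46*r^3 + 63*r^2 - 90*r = (r + 2)*(r^5 - 6*r^4 - 4*r^3 + 54*r^2 - 45*r) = (r + 2)*(r + 3)*(r^4 - 9*r^3 + 23*r^2 - 15*r) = r*(r + 2)*(r + 3)*(r^3 - 9*r^2 + 23*r - 15) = r*(r - 3)*(r + 2)*(r + 3)*(r^2 - 6*r + 5) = r*(r - 5)*(r - 3)*(r + 2)*(r + 3)*(r - 1)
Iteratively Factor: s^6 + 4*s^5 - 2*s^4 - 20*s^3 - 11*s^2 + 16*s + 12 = (s - 1)*(s^5 + 5*s^4 + 3*s^3 - 17*s^2 - 28*s - 12) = (s - 2)*(s - 1)*(s^4 + 7*s^3 + 17*s^2 + 17*s + 6) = (s - 2)*(s - 1)*(s + 1)*(s^3 + 6*s^2 + 11*s + 6) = (s - 2)*(s - 1)*(s + 1)*(s + 2)*(s^2 + 4*s + 3) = (s - 2)*(s - 1)*(s + 1)*(s + 2)*(s + 3)*(s + 1)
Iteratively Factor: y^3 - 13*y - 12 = (y + 3)*(y^2 - 3*y - 4) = (y + 1)*(y + 3)*(y - 4)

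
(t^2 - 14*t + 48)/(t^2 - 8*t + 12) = (t - 8)/(t - 2)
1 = 1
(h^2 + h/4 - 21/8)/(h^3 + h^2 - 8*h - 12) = (h^2 + h/4 - 21/8)/(h^3 + h^2 - 8*h - 12)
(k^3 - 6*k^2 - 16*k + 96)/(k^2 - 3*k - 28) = (k^2 - 10*k + 24)/(k - 7)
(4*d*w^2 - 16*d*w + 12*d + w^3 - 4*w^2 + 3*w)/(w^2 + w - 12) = (4*d*w - 4*d + w^2 - w)/(w + 4)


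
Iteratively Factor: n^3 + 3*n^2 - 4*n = (n)*(n^2 + 3*n - 4) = n*(n - 1)*(n + 4)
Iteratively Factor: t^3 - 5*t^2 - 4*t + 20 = (t - 2)*(t^2 - 3*t - 10) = (t - 5)*(t - 2)*(t + 2)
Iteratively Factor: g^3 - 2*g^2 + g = (g)*(g^2 - 2*g + 1) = g*(g - 1)*(g - 1)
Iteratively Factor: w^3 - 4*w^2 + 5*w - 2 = (w - 1)*(w^2 - 3*w + 2) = (w - 1)^2*(w - 2)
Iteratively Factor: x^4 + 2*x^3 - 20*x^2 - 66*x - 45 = (x - 5)*(x^3 + 7*x^2 + 15*x + 9) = (x - 5)*(x + 1)*(x^2 + 6*x + 9) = (x - 5)*(x + 1)*(x + 3)*(x + 3)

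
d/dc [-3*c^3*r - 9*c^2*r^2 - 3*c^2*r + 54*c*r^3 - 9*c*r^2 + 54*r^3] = 3*r*(-3*c^2 - 6*c*r - 2*c + 18*r^2 - 3*r)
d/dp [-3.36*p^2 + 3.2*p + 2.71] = 3.2 - 6.72*p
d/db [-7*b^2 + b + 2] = 1 - 14*b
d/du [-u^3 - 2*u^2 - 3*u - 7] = -3*u^2 - 4*u - 3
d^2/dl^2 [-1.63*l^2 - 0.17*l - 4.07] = -3.26000000000000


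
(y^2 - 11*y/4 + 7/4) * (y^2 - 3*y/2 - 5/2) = y^4 - 17*y^3/4 + 27*y^2/8 + 17*y/4 - 35/8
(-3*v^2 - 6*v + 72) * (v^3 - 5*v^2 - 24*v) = -3*v^5 + 9*v^4 + 174*v^3 - 216*v^2 - 1728*v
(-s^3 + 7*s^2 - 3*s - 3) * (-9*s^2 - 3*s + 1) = 9*s^5 - 60*s^4 + 5*s^3 + 43*s^2 + 6*s - 3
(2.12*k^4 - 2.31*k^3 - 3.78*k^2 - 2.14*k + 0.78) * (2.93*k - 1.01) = 6.2116*k^5 - 8.9095*k^4 - 8.7423*k^3 - 2.4524*k^2 + 4.4468*k - 0.7878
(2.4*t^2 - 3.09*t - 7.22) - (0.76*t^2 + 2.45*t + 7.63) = 1.64*t^2 - 5.54*t - 14.85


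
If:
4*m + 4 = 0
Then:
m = -1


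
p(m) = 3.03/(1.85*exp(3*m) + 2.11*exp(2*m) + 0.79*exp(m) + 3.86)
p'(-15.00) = 0.00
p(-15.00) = 0.78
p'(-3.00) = -0.01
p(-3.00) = 0.78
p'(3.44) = -0.00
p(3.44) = 0.00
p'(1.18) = -0.08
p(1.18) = 0.03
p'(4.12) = -0.00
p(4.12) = 0.00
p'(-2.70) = -0.01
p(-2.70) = 0.77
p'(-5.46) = -0.00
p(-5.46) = 0.78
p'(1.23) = -0.07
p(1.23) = 0.03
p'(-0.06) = -0.43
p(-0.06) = 0.38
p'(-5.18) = -0.00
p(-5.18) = 0.78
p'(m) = 3.03*(-5.55*exp(3*m) - 4.22*exp(2*m) - 0.79*exp(m))/(1.85*exp(3*m) + 2.11*exp(2*m) + 0.79*exp(m) + 3.86)^2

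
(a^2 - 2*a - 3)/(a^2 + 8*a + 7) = (a - 3)/(a + 7)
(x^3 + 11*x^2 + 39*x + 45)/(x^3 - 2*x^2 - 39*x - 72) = (x + 5)/(x - 8)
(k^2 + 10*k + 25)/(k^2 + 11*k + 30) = (k + 5)/(k + 6)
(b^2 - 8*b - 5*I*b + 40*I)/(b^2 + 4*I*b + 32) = (b^2 - 8*b - 5*I*b + 40*I)/(b^2 + 4*I*b + 32)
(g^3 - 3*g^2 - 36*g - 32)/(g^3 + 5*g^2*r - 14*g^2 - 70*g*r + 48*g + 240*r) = (g^2 + 5*g + 4)/(g^2 + 5*g*r - 6*g - 30*r)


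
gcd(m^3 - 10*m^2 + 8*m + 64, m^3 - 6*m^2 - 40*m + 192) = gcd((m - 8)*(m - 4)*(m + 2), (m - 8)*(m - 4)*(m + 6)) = m^2 - 12*m + 32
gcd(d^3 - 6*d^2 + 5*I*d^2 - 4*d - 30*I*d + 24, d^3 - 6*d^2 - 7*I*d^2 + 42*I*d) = d - 6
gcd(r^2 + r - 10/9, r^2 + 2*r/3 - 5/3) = r + 5/3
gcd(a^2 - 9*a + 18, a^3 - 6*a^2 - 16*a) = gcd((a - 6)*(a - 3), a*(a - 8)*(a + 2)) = 1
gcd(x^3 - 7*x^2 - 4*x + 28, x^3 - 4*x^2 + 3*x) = 1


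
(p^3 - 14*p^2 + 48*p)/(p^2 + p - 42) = p*(p - 8)/(p + 7)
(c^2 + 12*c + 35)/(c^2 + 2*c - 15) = (c + 7)/(c - 3)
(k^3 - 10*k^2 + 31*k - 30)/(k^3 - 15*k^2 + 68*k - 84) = (k^2 - 8*k + 15)/(k^2 - 13*k + 42)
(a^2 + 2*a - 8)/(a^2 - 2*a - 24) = (a - 2)/(a - 6)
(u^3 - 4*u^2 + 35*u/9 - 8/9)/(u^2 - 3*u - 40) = (-9*u^3 + 36*u^2 - 35*u + 8)/(9*(-u^2 + 3*u + 40))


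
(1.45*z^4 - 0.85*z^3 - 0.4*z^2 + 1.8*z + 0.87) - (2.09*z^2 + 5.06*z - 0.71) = 1.45*z^4 - 0.85*z^3 - 2.49*z^2 - 3.26*z + 1.58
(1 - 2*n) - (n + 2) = -3*n - 1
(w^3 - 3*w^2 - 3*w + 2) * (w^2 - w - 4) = w^5 - 4*w^4 - 4*w^3 + 17*w^2 + 10*w - 8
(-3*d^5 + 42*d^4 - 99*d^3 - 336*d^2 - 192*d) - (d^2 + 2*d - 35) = -3*d^5 + 42*d^4 - 99*d^3 - 337*d^2 - 194*d + 35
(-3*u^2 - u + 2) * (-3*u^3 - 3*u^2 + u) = 9*u^5 + 12*u^4 - 6*u^3 - 7*u^2 + 2*u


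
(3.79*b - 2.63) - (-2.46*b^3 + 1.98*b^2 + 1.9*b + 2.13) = 2.46*b^3 - 1.98*b^2 + 1.89*b - 4.76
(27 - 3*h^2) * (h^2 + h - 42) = -3*h^4 - 3*h^3 + 153*h^2 + 27*h - 1134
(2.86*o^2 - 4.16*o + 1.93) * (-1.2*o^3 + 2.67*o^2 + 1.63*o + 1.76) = -3.432*o^5 + 12.6282*o^4 - 8.7614*o^3 + 3.4059*o^2 - 4.1757*o + 3.3968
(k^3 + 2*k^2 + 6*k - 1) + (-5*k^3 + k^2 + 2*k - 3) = -4*k^3 + 3*k^2 + 8*k - 4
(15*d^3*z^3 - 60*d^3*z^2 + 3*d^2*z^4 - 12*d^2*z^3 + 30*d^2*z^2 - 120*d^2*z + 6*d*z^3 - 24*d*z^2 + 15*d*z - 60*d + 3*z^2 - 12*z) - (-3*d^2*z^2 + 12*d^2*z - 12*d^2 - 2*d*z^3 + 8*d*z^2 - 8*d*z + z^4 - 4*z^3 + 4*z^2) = 15*d^3*z^3 - 60*d^3*z^2 + 3*d^2*z^4 - 12*d^2*z^3 + 33*d^2*z^2 - 132*d^2*z + 12*d^2 + 8*d*z^3 - 32*d*z^2 + 23*d*z - 60*d - z^4 + 4*z^3 - z^2 - 12*z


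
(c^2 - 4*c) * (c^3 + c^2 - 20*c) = c^5 - 3*c^4 - 24*c^3 + 80*c^2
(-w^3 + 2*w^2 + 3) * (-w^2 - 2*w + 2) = w^5 - 6*w^3 + w^2 - 6*w + 6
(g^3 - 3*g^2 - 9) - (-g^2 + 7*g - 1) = g^3 - 2*g^2 - 7*g - 8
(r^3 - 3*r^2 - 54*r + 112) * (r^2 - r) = r^5 - 4*r^4 - 51*r^3 + 166*r^2 - 112*r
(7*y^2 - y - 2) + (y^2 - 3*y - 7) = 8*y^2 - 4*y - 9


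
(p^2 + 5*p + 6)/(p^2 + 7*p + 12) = (p + 2)/(p + 4)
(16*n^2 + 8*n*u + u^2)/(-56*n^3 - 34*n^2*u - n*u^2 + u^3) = (4*n + u)/(-14*n^2 - 5*n*u + u^2)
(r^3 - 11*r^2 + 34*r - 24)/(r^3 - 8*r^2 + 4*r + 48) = (r - 1)/(r + 2)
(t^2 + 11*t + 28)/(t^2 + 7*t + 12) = (t + 7)/(t + 3)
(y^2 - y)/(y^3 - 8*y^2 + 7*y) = 1/(y - 7)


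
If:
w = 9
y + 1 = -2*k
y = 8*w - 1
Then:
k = -36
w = 9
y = 71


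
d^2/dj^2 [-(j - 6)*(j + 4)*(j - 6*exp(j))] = 6*j^2*exp(j) + 12*j*exp(j) - 6*j - 156*exp(j) + 4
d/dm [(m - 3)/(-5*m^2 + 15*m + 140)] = (-m^2 + 3*m + (m - 3)*(2*m - 3) + 28)/(5*(-m^2 + 3*m + 28)^2)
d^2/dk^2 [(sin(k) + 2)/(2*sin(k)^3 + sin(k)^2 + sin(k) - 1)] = (-16*sin(k)^7 - 78*sin(k)^6 - 13*sin(k)^5 + 67*sin(k)^4 + 14*sin(k)^3 + 49*sin(k)^2 + 39*sin(k) + 10)/(2*sin(k)^3 + sin(k)^2 + sin(k) - 1)^3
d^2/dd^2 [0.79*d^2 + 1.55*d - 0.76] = 1.58000000000000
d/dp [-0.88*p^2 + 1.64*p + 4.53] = 1.64 - 1.76*p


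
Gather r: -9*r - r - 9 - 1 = -10*r - 10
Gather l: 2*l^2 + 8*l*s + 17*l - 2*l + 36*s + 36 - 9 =2*l^2 + l*(8*s + 15) + 36*s + 27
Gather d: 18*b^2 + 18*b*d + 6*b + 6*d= 18*b^2 + 6*b + d*(18*b + 6)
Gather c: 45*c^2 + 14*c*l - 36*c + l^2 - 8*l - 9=45*c^2 + c*(14*l - 36) + l^2 - 8*l - 9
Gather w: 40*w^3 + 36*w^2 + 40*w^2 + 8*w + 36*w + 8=40*w^3 + 76*w^2 + 44*w + 8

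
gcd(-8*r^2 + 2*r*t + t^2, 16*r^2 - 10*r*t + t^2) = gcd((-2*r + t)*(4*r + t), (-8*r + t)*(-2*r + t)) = 2*r - t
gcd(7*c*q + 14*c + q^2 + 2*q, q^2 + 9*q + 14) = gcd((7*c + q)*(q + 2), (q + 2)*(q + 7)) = q + 2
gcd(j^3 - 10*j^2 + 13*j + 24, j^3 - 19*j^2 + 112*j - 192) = j^2 - 11*j + 24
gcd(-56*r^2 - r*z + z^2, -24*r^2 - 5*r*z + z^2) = -8*r + z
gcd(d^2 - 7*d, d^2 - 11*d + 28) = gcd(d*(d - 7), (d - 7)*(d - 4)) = d - 7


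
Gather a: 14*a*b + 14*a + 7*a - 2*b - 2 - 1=a*(14*b + 21) - 2*b - 3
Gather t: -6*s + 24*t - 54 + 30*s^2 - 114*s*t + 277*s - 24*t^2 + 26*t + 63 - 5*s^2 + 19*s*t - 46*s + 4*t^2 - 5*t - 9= 25*s^2 + 225*s - 20*t^2 + t*(45 - 95*s)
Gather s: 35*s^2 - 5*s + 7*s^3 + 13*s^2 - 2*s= 7*s^3 + 48*s^2 - 7*s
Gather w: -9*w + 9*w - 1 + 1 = 0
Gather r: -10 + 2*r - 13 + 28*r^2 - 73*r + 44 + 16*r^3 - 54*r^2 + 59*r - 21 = 16*r^3 - 26*r^2 - 12*r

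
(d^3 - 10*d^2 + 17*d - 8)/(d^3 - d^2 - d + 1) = (d - 8)/(d + 1)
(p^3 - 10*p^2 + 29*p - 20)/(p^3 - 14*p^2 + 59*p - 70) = (p^2 - 5*p + 4)/(p^2 - 9*p + 14)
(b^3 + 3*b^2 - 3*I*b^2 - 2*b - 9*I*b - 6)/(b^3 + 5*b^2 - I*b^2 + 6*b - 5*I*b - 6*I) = (b - 2*I)/(b + 2)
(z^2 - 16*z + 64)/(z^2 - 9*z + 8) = (z - 8)/(z - 1)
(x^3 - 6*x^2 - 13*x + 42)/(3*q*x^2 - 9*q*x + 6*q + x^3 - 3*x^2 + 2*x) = (x^2 - 4*x - 21)/(3*q*x - 3*q + x^2 - x)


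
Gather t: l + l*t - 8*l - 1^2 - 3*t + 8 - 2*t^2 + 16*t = -7*l - 2*t^2 + t*(l + 13) + 7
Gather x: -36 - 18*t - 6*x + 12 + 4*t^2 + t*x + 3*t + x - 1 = 4*t^2 - 15*t + x*(t - 5) - 25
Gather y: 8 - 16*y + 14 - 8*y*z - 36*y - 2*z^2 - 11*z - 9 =y*(-8*z - 52) - 2*z^2 - 11*z + 13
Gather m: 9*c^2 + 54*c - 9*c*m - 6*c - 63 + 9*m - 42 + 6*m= 9*c^2 + 48*c + m*(15 - 9*c) - 105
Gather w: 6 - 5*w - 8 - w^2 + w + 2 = -w^2 - 4*w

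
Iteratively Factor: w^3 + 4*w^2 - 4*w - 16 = (w + 2)*(w^2 + 2*w - 8) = (w - 2)*(w + 2)*(w + 4)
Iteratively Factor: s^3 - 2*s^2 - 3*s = (s)*(s^2 - 2*s - 3) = s*(s - 3)*(s + 1)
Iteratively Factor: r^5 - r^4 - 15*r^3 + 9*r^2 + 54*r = (r - 3)*(r^4 + 2*r^3 - 9*r^2 - 18*r) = (r - 3)*(r + 2)*(r^3 - 9*r) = (r - 3)^2*(r + 2)*(r^2 + 3*r) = r*(r - 3)^2*(r + 2)*(r + 3)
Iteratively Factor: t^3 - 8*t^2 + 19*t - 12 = (t - 3)*(t^2 - 5*t + 4) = (t - 4)*(t - 3)*(t - 1)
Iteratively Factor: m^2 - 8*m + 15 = (m - 5)*(m - 3)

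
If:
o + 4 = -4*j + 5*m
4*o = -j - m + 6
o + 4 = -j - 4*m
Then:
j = -11/4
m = -11/12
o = 29/12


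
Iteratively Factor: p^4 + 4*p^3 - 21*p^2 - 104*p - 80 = (p + 4)*(p^3 - 21*p - 20) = (p + 4)^2*(p^2 - 4*p - 5) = (p + 1)*(p + 4)^2*(p - 5)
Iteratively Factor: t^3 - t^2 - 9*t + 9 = (t - 1)*(t^2 - 9) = (t - 3)*(t - 1)*(t + 3)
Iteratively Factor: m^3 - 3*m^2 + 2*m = (m - 2)*(m^2 - m) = m*(m - 2)*(m - 1)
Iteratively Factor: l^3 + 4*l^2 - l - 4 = (l - 1)*(l^2 + 5*l + 4) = (l - 1)*(l + 4)*(l + 1)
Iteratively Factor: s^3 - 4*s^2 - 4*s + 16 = (s - 4)*(s^2 - 4) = (s - 4)*(s + 2)*(s - 2)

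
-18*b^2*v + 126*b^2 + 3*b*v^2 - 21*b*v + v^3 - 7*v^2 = (-3*b + v)*(6*b + v)*(v - 7)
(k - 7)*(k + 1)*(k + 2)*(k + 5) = k^4 + k^3 - 39*k^2 - 109*k - 70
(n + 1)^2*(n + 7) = n^3 + 9*n^2 + 15*n + 7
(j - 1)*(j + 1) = j^2 - 1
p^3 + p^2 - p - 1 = (p - 1)*(p + 1)^2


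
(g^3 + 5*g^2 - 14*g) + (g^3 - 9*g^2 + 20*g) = 2*g^3 - 4*g^2 + 6*g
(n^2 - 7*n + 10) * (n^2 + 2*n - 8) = n^4 - 5*n^3 - 12*n^2 + 76*n - 80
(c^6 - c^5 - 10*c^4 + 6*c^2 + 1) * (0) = 0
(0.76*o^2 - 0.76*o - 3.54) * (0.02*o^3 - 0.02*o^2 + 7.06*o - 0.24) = 0.0152*o^5 - 0.0304*o^4 + 5.31*o^3 - 5.4772*o^2 - 24.81*o + 0.8496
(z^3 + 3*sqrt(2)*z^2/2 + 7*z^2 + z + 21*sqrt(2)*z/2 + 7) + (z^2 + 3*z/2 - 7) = z^3 + 3*sqrt(2)*z^2/2 + 8*z^2 + 5*z/2 + 21*sqrt(2)*z/2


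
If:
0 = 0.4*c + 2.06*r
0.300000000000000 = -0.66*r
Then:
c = 2.34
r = -0.45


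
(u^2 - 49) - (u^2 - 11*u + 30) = 11*u - 79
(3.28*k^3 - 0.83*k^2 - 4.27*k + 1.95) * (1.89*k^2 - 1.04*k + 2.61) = 6.1992*k^5 - 4.9799*k^4 + 1.3537*k^3 + 5.96*k^2 - 13.1727*k + 5.0895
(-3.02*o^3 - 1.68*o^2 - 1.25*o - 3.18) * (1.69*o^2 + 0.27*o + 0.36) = -5.1038*o^5 - 3.6546*o^4 - 3.6533*o^3 - 6.3165*o^2 - 1.3086*o - 1.1448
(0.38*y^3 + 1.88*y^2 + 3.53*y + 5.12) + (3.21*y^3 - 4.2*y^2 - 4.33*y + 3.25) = 3.59*y^3 - 2.32*y^2 - 0.8*y + 8.37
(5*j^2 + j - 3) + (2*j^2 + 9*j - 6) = 7*j^2 + 10*j - 9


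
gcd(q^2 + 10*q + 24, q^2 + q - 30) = q + 6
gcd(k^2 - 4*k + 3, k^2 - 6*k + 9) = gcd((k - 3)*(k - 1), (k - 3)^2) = k - 3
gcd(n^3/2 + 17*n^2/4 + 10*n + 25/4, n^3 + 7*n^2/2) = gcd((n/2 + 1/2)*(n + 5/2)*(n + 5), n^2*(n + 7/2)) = 1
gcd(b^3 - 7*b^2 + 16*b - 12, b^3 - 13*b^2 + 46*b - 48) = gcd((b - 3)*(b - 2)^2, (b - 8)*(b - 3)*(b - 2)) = b^2 - 5*b + 6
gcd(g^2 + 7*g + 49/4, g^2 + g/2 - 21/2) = g + 7/2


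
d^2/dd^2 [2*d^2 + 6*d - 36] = 4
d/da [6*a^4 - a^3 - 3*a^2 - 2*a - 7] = 24*a^3 - 3*a^2 - 6*a - 2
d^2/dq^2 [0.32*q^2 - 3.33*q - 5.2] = 0.640000000000000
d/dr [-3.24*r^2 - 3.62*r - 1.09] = -6.48*r - 3.62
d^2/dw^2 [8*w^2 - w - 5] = 16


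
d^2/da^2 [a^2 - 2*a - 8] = 2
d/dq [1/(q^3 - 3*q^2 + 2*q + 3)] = (-3*q^2 + 6*q - 2)/(q^3 - 3*q^2 + 2*q + 3)^2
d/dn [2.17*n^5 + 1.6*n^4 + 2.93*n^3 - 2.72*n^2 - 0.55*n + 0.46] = 10.85*n^4 + 6.4*n^3 + 8.79*n^2 - 5.44*n - 0.55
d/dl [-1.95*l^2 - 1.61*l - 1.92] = -3.9*l - 1.61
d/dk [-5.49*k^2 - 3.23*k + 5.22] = -10.98*k - 3.23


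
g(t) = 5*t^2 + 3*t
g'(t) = 10*t + 3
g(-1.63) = 8.39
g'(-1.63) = -13.30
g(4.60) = 119.60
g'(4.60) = 49.00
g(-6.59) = 197.37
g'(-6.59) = -62.90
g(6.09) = 203.71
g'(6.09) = 63.90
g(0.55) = 3.16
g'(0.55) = 8.50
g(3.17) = 59.75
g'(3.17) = 34.70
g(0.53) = 2.99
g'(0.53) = 8.30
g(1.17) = 10.35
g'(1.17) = 14.70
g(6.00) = 198.00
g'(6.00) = 63.00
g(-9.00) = 378.00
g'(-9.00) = -87.00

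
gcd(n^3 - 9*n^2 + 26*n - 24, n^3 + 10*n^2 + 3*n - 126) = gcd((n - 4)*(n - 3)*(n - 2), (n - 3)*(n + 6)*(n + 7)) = n - 3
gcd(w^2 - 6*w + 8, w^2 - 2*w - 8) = w - 4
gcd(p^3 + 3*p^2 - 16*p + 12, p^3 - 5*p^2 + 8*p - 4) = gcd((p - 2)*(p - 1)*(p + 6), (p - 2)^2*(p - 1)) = p^2 - 3*p + 2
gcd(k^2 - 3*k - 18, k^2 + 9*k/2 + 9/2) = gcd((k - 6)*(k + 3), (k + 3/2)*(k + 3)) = k + 3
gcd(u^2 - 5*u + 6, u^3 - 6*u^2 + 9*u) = u - 3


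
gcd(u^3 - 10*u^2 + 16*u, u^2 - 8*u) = u^2 - 8*u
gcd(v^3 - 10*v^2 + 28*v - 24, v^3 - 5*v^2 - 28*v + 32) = 1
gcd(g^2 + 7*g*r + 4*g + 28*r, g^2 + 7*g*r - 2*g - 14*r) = g + 7*r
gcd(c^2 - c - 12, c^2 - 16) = c - 4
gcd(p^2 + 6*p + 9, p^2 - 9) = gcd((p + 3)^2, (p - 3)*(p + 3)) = p + 3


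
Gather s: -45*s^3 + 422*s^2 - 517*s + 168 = -45*s^3 + 422*s^2 - 517*s + 168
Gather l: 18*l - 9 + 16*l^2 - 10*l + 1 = 16*l^2 + 8*l - 8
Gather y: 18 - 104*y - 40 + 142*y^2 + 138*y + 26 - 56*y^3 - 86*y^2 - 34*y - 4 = -56*y^3 + 56*y^2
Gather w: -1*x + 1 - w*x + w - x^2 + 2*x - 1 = w*(1 - x) - x^2 + x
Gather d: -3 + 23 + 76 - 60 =36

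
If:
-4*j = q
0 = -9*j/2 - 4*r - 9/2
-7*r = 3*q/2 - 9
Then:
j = -45/37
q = 180/37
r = 9/37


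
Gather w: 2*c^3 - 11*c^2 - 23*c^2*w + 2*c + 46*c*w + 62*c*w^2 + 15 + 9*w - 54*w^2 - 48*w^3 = 2*c^3 - 11*c^2 + 2*c - 48*w^3 + w^2*(62*c - 54) + w*(-23*c^2 + 46*c + 9) + 15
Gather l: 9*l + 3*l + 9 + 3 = 12*l + 12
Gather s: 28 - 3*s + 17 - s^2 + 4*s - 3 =-s^2 + s + 42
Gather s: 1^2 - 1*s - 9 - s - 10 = -2*s - 18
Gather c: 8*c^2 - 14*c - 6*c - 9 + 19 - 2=8*c^2 - 20*c + 8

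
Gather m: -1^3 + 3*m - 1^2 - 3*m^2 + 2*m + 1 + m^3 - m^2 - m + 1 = m^3 - 4*m^2 + 4*m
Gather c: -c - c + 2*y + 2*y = -2*c + 4*y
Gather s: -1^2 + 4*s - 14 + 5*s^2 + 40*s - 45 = 5*s^2 + 44*s - 60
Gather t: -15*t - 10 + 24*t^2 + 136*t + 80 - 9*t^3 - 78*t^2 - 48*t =-9*t^3 - 54*t^2 + 73*t + 70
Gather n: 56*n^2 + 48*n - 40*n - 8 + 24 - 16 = 56*n^2 + 8*n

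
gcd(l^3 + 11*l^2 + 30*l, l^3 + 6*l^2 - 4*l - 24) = l + 6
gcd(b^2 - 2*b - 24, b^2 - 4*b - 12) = b - 6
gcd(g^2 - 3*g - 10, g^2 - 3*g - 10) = g^2 - 3*g - 10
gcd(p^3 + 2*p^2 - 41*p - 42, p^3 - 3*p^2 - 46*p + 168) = p^2 + p - 42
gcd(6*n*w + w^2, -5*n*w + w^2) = w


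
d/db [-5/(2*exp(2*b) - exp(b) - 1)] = (20*exp(b) - 5)*exp(b)/(-2*exp(2*b) + exp(b) + 1)^2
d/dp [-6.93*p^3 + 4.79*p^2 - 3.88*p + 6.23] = -20.79*p^2 + 9.58*p - 3.88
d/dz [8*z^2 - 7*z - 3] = 16*z - 7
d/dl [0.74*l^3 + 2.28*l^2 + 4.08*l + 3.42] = 2.22*l^2 + 4.56*l + 4.08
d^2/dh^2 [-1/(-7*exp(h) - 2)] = (49*exp(h) - 14)*exp(h)/(7*exp(h) + 2)^3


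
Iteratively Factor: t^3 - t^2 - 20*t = (t + 4)*(t^2 - 5*t) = (t - 5)*(t + 4)*(t)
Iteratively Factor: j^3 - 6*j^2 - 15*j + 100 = (j - 5)*(j^2 - j - 20) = (j - 5)*(j + 4)*(j - 5)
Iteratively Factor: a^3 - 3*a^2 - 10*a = (a)*(a^2 - 3*a - 10) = a*(a - 5)*(a + 2)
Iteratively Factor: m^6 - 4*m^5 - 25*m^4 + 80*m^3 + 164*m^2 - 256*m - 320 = (m + 1)*(m^5 - 5*m^4 - 20*m^3 + 100*m^2 + 64*m - 320) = (m - 5)*(m + 1)*(m^4 - 20*m^2 + 64) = (m - 5)*(m + 1)*(m + 4)*(m^3 - 4*m^2 - 4*m + 16) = (m - 5)*(m - 4)*(m + 1)*(m + 4)*(m^2 - 4) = (m - 5)*(m - 4)*(m + 1)*(m + 2)*(m + 4)*(m - 2)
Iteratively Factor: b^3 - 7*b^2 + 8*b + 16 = (b - 4)*(b^2 - 3*b - 4) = (b - 4)^2*(b + 1)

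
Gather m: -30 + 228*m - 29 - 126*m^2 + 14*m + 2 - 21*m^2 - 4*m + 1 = -147*m^2 + 238*m - 56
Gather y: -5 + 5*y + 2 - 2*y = 3*y - 3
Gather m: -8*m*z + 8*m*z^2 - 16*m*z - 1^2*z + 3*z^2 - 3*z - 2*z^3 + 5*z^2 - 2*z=m*(8*z^2 - 24*z) - 2*z^3 + 8*z^2 - 6*z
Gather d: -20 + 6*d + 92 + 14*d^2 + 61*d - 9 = 14*d^2 + 67*d + 63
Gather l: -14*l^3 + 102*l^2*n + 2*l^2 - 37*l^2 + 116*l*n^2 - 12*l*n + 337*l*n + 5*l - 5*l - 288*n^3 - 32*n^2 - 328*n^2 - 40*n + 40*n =-14*l^3 + l^2*(102*n - 35) + l*(116*n^2 + 325*n) - 288*n^3 - 360*n^2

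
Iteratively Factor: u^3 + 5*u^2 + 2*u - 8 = (u + 4)*(u^2 + u - 2) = (u + 2)*(u + 4)*(u - 1)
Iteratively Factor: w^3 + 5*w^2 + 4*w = (w + 1)*(w^2 + 4*w) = w*(w + 1)*(w + 4)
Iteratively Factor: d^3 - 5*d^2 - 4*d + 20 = (d - 2)*(d^2 - 3*d - 10) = (d - 2)*(d + 2)*(d - 5)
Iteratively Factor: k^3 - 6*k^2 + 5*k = (k)*(k^2 - 6*k + 5) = k*(k - 5)*(k - 1)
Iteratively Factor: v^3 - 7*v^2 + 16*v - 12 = (v - 3)*(v^2 - 4*v + 4) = (v - 3)*(v - 2)*(v - 2)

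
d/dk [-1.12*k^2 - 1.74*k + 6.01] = -2.24*k - 1.74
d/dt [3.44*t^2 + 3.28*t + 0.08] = 6.88*t + 3.28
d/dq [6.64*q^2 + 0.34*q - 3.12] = 13.28*q + 0.34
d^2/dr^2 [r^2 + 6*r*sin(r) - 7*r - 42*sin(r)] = -6*r*sin(r) + 42*sin(r) + 12*cos(r) + 2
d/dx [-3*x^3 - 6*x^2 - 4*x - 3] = -9*x^2 - 12*x - 4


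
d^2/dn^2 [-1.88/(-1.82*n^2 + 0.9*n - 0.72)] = (-12.454624*n^2 + 6.15888*n + 1.88*(3.64*n - 0.9)*(7.28*n - 1.8) - 4.927104)/(1.82*n^2 - 0.9*n + 0.72)^3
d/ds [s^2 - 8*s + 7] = 2*s - 8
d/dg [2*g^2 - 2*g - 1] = 4*g - 2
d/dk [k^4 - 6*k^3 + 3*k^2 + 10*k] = 4*k^3 - 18*k^2 + 6*k + 10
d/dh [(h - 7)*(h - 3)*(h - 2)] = 3*h^2 - 24*h + 41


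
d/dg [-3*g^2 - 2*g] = -6*g - 2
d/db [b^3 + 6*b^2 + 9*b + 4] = 3*b^2 + 12*b + 9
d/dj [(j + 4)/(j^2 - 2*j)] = (-j^2 - 8*j + 8)/(j^2*(j^2 - 4*j + 4))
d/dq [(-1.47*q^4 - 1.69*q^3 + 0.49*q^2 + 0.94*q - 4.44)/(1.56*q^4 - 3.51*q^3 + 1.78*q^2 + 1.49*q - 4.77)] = (7.7961*q^6 - 6.762*q^5 - 12.2584*q^4 + 57.3158*q^3 - 23.5124*q^2 + 11.1318*q + 2.1318)/(2.4336*q^8 - 10.9512*q^7 + 17.8737*q^6 - 7.8468*q^5 - 22.1738*q^4 + 38.7898*q^3 - 14.7611*q^2 - 14.2146*q + 22.7529)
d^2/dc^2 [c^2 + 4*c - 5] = 2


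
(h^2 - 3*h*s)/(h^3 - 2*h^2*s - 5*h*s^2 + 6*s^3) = h/(h^2 + h*s - 2*s^2)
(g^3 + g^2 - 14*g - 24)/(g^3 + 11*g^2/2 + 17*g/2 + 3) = 2*(g - 4)/(2*g + 1)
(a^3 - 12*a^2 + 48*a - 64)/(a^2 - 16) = (a^2 - 8*a + 16)/(a + 4)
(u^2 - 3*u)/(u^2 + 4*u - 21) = u/(u + 7)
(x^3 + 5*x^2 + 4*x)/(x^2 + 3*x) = (x^2 + 5*x + 4)/(x + 3)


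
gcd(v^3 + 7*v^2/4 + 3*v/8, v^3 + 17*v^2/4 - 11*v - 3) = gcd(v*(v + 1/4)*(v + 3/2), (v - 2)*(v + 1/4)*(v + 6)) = v + 1/4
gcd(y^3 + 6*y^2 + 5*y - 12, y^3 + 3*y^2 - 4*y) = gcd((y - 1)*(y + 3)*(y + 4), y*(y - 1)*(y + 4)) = y^2 + 3*y - 4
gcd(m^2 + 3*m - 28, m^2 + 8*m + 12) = 1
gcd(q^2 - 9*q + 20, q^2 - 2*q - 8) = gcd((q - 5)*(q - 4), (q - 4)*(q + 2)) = q - 4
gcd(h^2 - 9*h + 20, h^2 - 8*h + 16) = h - 4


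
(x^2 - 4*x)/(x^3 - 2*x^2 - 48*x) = (4 - x)/(-x^2 + 2*x + 48)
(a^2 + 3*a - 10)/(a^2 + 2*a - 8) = (a + 5)/(a + 4)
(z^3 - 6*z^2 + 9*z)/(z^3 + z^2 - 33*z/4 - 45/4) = 4*z*(z - 3)/(4*z^2 + 16*z + 15)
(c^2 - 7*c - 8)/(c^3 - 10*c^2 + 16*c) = (c + 1)/(c*(c - 2))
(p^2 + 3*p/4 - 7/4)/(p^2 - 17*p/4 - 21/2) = (p - 1)/(p - 6)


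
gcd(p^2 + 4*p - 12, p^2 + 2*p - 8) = p - 2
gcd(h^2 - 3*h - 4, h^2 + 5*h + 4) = h + 1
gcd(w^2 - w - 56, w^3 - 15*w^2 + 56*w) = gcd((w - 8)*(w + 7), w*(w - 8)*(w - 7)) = w - 8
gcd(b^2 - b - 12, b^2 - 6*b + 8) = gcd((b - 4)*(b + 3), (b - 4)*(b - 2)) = b - 4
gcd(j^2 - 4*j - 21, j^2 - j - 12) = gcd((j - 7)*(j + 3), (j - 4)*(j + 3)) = j + 3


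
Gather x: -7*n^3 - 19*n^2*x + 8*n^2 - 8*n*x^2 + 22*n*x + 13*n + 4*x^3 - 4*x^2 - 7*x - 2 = -7*n^3 + 8*n^2 + 13*n + 4*x^3 + x^2*(-8*n - 4) + x*(-19*n^2 + 22*n - 7) - 2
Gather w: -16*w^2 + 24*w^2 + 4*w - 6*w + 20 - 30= 8*w^2 - 2*w - 10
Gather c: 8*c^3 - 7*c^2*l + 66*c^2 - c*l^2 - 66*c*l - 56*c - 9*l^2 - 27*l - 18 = 8*c^3 + c^2*(66 - 7*l) + c*(-l^2 - 66*l - 56) - 9*l^2 - 27*l - 18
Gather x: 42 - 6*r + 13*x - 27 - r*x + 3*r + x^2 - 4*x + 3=-3*r + x^2 + x*(9 - r) + 18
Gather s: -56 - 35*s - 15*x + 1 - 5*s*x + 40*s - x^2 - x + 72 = s*(5 - 5*x) - x^2 - 16*x + 17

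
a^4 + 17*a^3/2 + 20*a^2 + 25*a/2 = a*(a + 1)*(a + 5/2)*(a + 5)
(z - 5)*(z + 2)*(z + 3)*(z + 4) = z^4 + 4*z^3 - 19*z^2 - 106*z - 120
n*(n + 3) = n^2 + 3*n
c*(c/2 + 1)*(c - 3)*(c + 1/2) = c^4/2 - c^3/4 - 13*c^2/4 - 3*c/2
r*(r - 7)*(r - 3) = r^3 - 10*r^2 + 21*r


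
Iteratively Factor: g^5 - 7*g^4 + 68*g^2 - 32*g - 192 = (g + 2)*(g^4 - 9*g^3 + 18*g^2 + 32*g - 96) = (g + 2)^2*(g^3 - 11*g^2 + 40*g - 48) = (g - 3)*(g + 2)^2*(g^2 - 8*g + 16) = (g - 4)*(g - 3)*(g + 2)^2*(g - 4)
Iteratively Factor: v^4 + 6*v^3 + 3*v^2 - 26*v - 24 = (v + 4)*(v^3 + 2*v^2 - 5*v - 6) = (v - 2)*(v + 4)*(v^2 + 4*v + 3) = (v - 2)*(v + 1)*(v + 4)*(v + 3)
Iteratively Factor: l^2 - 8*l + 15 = (l - 5)*(l - 3)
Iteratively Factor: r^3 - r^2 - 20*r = (r)*(r^2 - r - 20) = r*(r - 5)*(r + 4)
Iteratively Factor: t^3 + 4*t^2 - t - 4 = (t + 4)*(t^2 - 1) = (t + 1)*(t + 4)*(t - 1)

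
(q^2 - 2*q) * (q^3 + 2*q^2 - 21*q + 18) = q^5 - 25*q^3 + 60*q^2 - 36*q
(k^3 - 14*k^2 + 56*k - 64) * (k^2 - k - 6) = k^5 - 15*k^4 + 64*k^3 - 36*k^2 - 272*k + 384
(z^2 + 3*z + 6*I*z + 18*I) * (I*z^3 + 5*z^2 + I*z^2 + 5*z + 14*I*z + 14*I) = I*z^5 - z^4 + 4*I*z^4 - 4*z^3 + 47*I*z^3 - 87*z^2 + 176*I*z^2 - 336*z + 132*I*z - 252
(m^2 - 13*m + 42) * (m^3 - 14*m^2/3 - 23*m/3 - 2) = m^5 - 53*m^4/3 + 95*m^3 - 295*m^2/3 - 296*m - 84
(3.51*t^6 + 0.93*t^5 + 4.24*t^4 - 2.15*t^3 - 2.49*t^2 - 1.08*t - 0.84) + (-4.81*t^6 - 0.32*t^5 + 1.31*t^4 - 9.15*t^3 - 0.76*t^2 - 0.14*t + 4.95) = -1.3*t^6 + 0.61*t^5 + 5.55*t^4 - 11.3*t^3 - 3.25*t^2 - 1.22*t + 4.11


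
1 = 1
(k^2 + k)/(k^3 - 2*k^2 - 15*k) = (k + 1)/(k^2 - 2*k - 15)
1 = 1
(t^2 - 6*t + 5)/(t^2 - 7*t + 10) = (t - 1)/(t - 2)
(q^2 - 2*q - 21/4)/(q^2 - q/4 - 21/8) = 2*(2*q - 7)/(4*q - 7)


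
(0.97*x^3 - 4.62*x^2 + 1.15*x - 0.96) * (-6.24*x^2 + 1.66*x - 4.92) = -6.0528*x^5 + 30.439*x^4 - 19.6176*x^3 + 30.6298*x^2 - 7.2516*x + 4.7232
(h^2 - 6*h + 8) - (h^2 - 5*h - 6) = 14 - h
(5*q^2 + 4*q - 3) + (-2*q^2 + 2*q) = 3*q^2 + 6*q - 3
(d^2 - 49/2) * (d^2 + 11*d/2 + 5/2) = d^4 + 11*d^3/2 - 22*d^2 - 539*d/4 - 245/4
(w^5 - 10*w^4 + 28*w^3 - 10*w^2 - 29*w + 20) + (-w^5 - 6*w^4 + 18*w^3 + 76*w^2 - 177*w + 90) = -16*w^4 + 46*w^3 + 66*w^2 - 206*w + 110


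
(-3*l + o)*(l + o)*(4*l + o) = -12*l^3 - 11*l^2*o + 2*l*o^2 + o^3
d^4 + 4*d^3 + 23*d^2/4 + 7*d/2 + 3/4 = (d + 1/2)*(d + 1)^2*(d + 3/2)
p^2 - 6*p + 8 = (p - 4)*(p - 2)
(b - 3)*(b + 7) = b^2 + 4*b - 21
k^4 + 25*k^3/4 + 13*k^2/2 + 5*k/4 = k*(k + 1/4)*(k + 1)*(k + 5)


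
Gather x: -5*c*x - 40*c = -5*c*x - 40*c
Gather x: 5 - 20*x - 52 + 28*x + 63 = 8*x + 16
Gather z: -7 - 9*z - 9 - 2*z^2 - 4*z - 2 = -2*z^2 - 13*z - 18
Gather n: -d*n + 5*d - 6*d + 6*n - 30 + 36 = -d + n*(6 - d) + 6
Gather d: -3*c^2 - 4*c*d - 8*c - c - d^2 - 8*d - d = -3*c^2 - 9*c - d^2 + d*(-4*c - 9)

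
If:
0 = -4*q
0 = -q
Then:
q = 0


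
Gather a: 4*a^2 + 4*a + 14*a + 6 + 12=4*a^2 + 18*a + 18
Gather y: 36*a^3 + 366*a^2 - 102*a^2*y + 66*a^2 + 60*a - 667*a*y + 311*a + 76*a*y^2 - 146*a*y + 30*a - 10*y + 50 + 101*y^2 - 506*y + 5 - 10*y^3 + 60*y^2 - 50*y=36*a^3 + 432*a^2 + 401*a - 10*y^3 + y^2*(76*a + 161) + y*(-102*a^2 - 813*a - 566) + 55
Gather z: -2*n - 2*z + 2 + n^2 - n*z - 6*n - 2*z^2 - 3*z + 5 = n^2 - 8*n - 2*z^2 + z*(-n - 5) + 7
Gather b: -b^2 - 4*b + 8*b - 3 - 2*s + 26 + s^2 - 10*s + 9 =-b^2 + 4*b + s^2 - 12*s + 32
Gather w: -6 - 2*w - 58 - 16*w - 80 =-18*w - 144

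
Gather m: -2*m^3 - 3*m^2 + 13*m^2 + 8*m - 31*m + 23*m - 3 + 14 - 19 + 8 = -2*m^3 + 10*m^2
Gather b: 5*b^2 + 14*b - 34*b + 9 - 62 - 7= 5*b^2 - 20*b - 60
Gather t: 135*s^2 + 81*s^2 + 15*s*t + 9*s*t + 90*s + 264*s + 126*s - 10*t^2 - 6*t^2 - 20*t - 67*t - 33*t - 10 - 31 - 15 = 216*s^2 + 480*s - 16*t^2 + t*(24*s - 120) - 56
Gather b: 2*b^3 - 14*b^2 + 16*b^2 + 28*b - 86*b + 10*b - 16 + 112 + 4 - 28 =2*b^3 + 2*b^2 - 48*b + 72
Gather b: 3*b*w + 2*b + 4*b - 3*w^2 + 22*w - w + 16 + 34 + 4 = b*(3*w + 6) - 3*w^2 + 21*w + 54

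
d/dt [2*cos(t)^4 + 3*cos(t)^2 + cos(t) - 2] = -sin(t) - 5*sin(2*t) - sin(4*t)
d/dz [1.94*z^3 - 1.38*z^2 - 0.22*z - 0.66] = 5.82*z^2 - 2.76*z - 0.22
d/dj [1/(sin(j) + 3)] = -cos(j)/(sin(j) + 3)^2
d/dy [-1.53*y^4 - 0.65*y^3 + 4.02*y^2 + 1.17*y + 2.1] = -6.12*y^3 - 1.95*y^2 + 8.04*y + 1.17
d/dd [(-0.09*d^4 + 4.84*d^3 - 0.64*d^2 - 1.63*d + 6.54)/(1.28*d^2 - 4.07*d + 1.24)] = (-0.2304*d^5 + 7.2941*d^4 - 39.844*d^3 + 22.696*d^2 - 18.3296*d + 24.5966)/(1.6384*d^4 - 10.4192*d^3 + 19.7393*d^2 - 10.0936*d + 1.5376)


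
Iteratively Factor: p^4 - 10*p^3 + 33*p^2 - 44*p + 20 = (p - 2)*(p^3 - 8*p^2 + 17*p - 10) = (p - 2)*(p - 1)*(p^2 - 7*p + 10) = (p - 2)^2*(p - 1)*(p - 5)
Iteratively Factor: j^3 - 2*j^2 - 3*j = (j - 3)*(j^2 + j) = (j - 3)*(j + 1)*(j)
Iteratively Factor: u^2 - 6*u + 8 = (u - 4)*(u - 2)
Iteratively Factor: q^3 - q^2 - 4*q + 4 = (q - 1)*(q^2 - 4) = (q - 1)*(q + 2)*(q - 2)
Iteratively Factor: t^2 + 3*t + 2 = (t + 1)*(t + 2)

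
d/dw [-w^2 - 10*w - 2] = -2*w - 10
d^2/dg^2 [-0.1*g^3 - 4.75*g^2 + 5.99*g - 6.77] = -0.6*g - 9.5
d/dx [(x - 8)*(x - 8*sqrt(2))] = 2*x - 8*sqrt(2) - 8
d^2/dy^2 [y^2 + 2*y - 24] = 2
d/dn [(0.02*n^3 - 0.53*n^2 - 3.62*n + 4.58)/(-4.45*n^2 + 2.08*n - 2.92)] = (-0.089*n^4 + 0.0831999999999997*n^3 - 17.3866*n^2 + 43.8572*n + 1.044)/(19.8025*n^4 - 18.512*n^3 + 30.3144*n^2 - 12.1472*n + 8.5264)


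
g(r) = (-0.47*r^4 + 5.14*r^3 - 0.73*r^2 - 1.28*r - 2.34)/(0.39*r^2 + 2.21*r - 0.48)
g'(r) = (-0.78*r - 2.21)*(-0.47*r^4 + 5.14*r^3 - 0.73*r^2 - 1.28*r - 2.34)/(0.39*r^2 + 2.21*r - 0.48)^2 + (-1.88*r^3 + 15.42*r^2 - 1.46*r - 1.28)/(0.39*r^2 + 2.21*r - 0.48)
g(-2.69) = 35.76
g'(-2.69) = -40.75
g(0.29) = -13.68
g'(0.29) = 169.77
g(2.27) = 5.90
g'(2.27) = 4.49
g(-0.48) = 1.71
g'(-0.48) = -0.02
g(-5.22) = 788.59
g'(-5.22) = -1556.12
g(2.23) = 5.72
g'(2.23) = 4.49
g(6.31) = 17.48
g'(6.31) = 0.22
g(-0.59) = 1.79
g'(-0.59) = -1.34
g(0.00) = 4.88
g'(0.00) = 25.11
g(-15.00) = -762.91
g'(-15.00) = 47.95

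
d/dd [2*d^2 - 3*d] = 4*d - 3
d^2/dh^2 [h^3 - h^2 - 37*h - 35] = 6*h - 2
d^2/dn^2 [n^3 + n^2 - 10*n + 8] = 6*n + 2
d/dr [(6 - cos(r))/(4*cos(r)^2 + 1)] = (24*sin(2*r) - sin(3*r))/(2*cos(2*r) + 3)^2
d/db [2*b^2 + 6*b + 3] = 4*b + 6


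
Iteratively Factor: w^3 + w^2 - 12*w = (w + 4)*(w^2 - 3*w) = w*(w + 4)*(w - 3)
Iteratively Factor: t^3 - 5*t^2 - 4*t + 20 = (t + 2)*(t^2 - 7*t + 10) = (t - 5)*(t + 2)*(t - 2)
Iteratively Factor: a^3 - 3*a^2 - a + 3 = (a - 3)*(a^2 - 1) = (a - 3)*(a - 1)*(a + 1)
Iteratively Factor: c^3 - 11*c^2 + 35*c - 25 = (c - 1)*(c^2 - 10*c + 25) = (c - 5)*(c - 1)*(c - 5)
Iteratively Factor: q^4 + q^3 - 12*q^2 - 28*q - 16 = (q + 1)*(q^3 - 12*q - 16) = (q + 1)*(q + 2)*(q^2 - 2*q - 8) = (q - 4)*(q + 1)*(q + 2)*(q + 2)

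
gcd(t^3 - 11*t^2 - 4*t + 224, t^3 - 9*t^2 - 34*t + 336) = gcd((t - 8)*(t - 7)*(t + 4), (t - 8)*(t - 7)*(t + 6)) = t^2 - 15*t + 56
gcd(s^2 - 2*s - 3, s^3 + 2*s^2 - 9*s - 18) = s - 3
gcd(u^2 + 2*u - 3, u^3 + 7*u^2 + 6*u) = 1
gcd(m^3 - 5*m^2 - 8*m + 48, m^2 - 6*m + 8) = m - 4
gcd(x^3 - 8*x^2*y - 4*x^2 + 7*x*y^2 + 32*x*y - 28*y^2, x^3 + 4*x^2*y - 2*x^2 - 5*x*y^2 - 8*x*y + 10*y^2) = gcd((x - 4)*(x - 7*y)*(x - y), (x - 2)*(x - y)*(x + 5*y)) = x - y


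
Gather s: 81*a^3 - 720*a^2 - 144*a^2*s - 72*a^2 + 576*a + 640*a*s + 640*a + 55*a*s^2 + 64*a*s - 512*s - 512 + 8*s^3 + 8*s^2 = 81*a^3 - 792*a^2 + 1216*a + 8*s^3 + s^2*(55*a + 8) + s*(-144*a^2 + 704*a - 512) - 512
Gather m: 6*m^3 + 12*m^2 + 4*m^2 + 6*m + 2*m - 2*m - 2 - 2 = 6*m^3 + 16*m^2 + 6*m - 4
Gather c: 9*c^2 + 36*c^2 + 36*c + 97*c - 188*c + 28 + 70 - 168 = 45*c^2 - 55*c - 70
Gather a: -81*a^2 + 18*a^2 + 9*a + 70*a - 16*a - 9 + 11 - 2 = -63*a^2 + 63*a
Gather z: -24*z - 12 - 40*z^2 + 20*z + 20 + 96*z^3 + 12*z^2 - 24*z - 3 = 96*z^3 - 28*z^2 - 28*z + 5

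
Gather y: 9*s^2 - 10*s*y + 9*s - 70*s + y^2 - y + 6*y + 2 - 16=9*s^2 - 61*s + y^2 + y*(5 - 10*s) - 14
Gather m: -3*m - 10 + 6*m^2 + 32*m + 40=6*m^2 + 29*m + 30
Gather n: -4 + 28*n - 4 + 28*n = 56*n - 8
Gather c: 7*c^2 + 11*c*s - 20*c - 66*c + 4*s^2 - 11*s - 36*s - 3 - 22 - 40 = 7*c^2 + c*(11*s - 86) + 4*s^2 - 47*s - 65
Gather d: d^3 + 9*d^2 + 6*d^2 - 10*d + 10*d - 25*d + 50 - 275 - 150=d^3 + 15*d^2 - 25*d - 375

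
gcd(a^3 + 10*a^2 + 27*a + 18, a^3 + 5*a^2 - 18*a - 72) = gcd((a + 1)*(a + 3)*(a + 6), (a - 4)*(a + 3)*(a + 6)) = a^2 + 9*a + 18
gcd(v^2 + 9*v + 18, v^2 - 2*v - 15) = v + 3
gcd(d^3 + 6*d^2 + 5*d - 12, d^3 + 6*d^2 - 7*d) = d - 1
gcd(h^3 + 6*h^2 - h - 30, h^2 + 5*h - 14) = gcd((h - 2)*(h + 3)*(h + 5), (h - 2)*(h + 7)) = h - 2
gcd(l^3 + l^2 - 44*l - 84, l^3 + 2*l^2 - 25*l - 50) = l + 2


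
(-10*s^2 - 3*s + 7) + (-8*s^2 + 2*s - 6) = -18*s^2 - s + 1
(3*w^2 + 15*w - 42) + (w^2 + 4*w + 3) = 4*w^2 + 19*w - 39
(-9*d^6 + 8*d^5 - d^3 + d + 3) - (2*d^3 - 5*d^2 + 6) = -9*d^6 + 8*d^5 - 3*d^3 + 5*d^2 + d - 3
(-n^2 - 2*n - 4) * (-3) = 3*n^2 + 6*n + 12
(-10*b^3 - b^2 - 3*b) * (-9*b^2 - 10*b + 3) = 90*b^5 + 109*b^4 + 7*b^3 + 27*b^2 - 9*b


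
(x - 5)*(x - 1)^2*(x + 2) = x^4 - 5*x^3 - 3*x^2 + 17*x - 10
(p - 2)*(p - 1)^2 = p^3 - 4*p^2 + 5*p - 2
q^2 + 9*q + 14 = (q + 2)*(q + 7)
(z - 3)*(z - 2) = z^2 - 5*z + 6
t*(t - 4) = t^2 - 4*t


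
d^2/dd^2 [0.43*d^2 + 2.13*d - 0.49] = 0.860000000000000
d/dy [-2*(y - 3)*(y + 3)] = -4*y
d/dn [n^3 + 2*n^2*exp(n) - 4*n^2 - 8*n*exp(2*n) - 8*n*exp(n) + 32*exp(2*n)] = 2*n^2*exp(n) + 3*n^2 - 16*n*exp(2*n) - 4*n*exp(n) - 8*n + 56*exp(2*n) - 8*exp(n)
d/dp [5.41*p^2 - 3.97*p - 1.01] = 10.82*p - 3.97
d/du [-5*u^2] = -10*u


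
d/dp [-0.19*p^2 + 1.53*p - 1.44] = 1.53 - 0.38*p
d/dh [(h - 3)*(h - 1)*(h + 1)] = 3*h^2 - 6*h - 1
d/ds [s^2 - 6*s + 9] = 2*s - 6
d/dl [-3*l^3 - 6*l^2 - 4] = 3*l*(-3*l - 4)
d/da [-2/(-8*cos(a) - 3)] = 16*sin(a)/(8*cos(a) + 3)^2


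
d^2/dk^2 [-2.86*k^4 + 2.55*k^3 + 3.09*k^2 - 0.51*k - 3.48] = -34.32*k^2 + 15.3*k + 6.18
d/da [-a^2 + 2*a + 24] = 2 - 2*a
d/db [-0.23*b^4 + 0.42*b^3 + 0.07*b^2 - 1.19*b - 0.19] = -0.92*b^3 + 1.26*b^2 + 0.14*b - 1.19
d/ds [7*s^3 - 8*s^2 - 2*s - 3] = 21*s^2 - 16*s - 2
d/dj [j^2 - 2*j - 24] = 2*j - 2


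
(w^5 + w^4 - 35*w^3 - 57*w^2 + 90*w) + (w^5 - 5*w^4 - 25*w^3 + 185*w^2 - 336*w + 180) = 2*w^5 - 4*w^4 - 60*w^3 + 128*w^2 - 246*w + 180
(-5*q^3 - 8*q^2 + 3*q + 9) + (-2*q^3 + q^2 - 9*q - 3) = -7*q^3 - 7*q^2 - 6*q + 6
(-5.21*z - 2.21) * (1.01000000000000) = -5.2621*z - 2.2321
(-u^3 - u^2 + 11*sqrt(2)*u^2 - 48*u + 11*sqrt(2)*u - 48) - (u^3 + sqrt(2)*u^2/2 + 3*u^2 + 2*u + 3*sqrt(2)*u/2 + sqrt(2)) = -2*u^3 - 4*u^2 + 21*sqrt(2)*u^2/2 - 50*u + 19*sqrt(2)*u/2 - 48 - sqrt(2)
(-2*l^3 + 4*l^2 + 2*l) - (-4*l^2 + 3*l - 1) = -2*l^3 + 8*l^2 - l + 1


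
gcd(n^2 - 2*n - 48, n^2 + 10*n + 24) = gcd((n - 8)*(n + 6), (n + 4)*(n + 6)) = n + 6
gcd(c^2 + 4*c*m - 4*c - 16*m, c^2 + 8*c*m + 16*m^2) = c + 4*m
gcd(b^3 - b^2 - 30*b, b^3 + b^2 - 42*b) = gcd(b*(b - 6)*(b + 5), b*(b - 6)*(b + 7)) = b^2 - 6*b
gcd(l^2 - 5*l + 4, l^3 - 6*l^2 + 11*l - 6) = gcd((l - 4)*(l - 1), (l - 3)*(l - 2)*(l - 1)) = l - 1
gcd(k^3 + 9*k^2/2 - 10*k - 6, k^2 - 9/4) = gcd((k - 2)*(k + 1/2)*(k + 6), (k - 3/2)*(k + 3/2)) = 1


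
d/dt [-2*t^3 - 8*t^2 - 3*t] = -6*t^2 - 16*t - 3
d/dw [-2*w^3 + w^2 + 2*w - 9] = -6*w^2 + 2*w + 2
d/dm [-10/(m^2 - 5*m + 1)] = 10*(2*m - 5)/(m^2 - 5*m + 1)^2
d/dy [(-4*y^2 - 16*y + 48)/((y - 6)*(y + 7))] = 12*(y^2 + 20*y + 52)/(y^4 + 2*y^3 - 83*y^2 - 84*y + 1764)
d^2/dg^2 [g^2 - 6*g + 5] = 2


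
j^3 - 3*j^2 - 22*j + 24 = (j - 6)*(j - 1)*(j + 4)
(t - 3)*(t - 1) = t^2 - 4*t + 3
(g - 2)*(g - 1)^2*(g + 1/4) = g^4 - 15*g^3/4 + 4*g^2 - 3*g/4 - 1/2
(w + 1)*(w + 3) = w^2 + 4*w + 3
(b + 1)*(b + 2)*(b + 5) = b^3 + 8*b^2 + 17*b + 10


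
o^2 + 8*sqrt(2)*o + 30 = (o + 3*sqrt(2))*(o + 5*sqrt(2))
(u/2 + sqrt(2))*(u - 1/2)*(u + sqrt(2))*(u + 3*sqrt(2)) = u^4/2 - u^3/4 + 3*sqrt(2)*u^3 - 3*sqrt(2)*u^2/2 + 11*u^2 - 11*u/2 + 6*sqrt(2)*u - 3*sqrt(2)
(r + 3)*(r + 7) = r^2 + 10*r + 21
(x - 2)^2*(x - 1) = x^3 - 5*x^2 + 8*x - 4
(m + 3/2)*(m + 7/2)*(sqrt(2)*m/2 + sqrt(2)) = sqrt(2)*m^3/2 + 7*sqrt(2)*m^2/2 + 61*sqrt(2)*m/8 + 21*sqrt(2)/4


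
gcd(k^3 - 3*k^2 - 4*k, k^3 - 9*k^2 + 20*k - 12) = 1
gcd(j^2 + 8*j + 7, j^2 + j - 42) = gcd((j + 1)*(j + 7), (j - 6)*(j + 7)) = j + 7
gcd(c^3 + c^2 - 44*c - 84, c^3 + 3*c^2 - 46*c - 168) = c^2 - c - 42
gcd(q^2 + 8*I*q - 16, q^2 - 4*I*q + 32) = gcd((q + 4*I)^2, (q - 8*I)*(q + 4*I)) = q + 4*I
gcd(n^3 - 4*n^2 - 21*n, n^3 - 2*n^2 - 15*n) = n^2 + 3*n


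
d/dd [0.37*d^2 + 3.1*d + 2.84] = 0.74*d + 3.1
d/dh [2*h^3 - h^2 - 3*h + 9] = 6*h^2 - 2*h - 3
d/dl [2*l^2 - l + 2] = 4*l - 1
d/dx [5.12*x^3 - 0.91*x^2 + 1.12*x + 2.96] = 15.36*x^2 - 1.82*x + 1.12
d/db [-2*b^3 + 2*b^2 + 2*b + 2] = -6*b^2 + 4*b + 2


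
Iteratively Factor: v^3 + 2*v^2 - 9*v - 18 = (v - 3)*(v^2 + 5*v + 6) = (v - 3)*(v + 2)*(v + 3)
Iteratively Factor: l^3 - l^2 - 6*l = (l + 2)*(l^2 - 3*l) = (l - 3)*(l + 2)*(l)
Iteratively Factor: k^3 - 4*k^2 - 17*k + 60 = (k - 3)*(k^2 - k - 20) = (k - 3)*(k + 4)*(k - 5)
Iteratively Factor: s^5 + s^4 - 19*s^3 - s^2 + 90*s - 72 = (s + 4)*(s^4 - 3*s^3 - 7*s^2 + 27*s - 18) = (s + 3)*(s + 4)*(s^3 - 6*s^2 + 11*s - 6) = (s - 1)*(s + 3)*(s + 4)*(s^2 - 5*s + 6) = (s - 3)*(s - 1)*(s + 3)*(s + 4)*(s - 2)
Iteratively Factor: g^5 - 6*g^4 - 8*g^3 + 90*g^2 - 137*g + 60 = (g - 5)*(g^4 - g^3 - 13*g^2 + 25*g - 12) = (g - 5)*(g - 1)*(g^3 - 13*g + 12) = (g - 5)*(g - 3)*(g - 1)*(g^2 + 3*g - 4) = (g - 5)*(g - 3)*(g - 1)^2*(g + 4)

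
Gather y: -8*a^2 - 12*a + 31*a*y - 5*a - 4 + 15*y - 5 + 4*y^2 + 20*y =-8*a^2 - 17*a + 4*y^2 + y*(31*a + 35) - 9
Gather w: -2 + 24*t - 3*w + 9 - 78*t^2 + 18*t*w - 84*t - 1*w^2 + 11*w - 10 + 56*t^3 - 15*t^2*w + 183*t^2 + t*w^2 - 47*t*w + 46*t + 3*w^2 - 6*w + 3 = 56*t^3 + 105*t^2 - 14*t + w^2*(t + 2) + w*(-15*t^2 - 29*t + 2)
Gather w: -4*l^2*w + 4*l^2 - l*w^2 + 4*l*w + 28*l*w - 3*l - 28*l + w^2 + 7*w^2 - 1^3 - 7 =4*l^2 - 31*l + w^2*(8 - l) + w*(-4*l^2 + 32*l) - 8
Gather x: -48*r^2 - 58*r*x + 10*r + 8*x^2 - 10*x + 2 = -48*r^2 + 10*r + 8*x^2 + x*(-58*r - 10) + 2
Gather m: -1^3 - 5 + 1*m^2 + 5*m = m^2 + 5*m - 6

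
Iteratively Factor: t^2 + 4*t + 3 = (t + 3)*(t + 1)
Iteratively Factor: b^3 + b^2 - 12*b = (b - 3)*(b^2 + 4*b) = b*(b - 3)*(b + 4)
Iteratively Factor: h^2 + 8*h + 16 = (h + 4)*(h + 4)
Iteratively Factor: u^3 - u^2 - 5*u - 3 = (u - 3)*(u^2 + 2*u + 1) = (u - 3)*(u + 1)*(u + 1)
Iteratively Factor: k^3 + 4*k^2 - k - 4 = (k - 1)*(k^2 + 5*k + 4) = (k - 1)*(k + 1)*(k + 4)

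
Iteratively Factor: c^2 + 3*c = (c + 3)*(c)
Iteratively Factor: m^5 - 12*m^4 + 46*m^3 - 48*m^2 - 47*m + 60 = (m + 1)*(m^4 - 13*m^3 + 59*m^2 - 107*m + 60) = (m - 3)*(m + 1)*(m^3 - 10*m^2 + 29*m - 20) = (m - 3)*(m - 1)*(m + 1)*(m^2 - 9*m + 20) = (m - 5)*(m - 3)*(m - 1)*(m + 1)*(m - 4)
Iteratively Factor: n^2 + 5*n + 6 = (n + 3)*(n + 2)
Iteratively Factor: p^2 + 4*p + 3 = (p + 1)*(p + 3)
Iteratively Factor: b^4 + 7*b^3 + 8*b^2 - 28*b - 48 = (b + 4)*(b^3 + 3*b^2 - 4*b - 12) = (b + 2)*(b + 4)*(b^2 + b - 6) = (b - 2)*(b + 2)*(b + 4)*(b + 3)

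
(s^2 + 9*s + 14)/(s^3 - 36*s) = (s^2 + 9*s + 14)/(s*(s^2 - 36))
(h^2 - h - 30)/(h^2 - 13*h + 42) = (h + 5)/(h - 7)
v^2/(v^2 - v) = v/(v - 1)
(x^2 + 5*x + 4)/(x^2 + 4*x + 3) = (x + 4)/(x + 3)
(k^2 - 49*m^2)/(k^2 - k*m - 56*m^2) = (k - 7*m)/(k - 8*m)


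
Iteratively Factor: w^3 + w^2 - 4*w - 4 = (w + 1)*(w^2 - 4) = (w - 2)*(w + 1)*(w + 2)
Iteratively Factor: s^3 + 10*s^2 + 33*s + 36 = (s + 3)*(s^2 + 7*s + 12) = (s + 3)*(s + 4)*(s + 3)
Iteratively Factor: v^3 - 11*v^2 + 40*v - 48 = (v - 3)*(v^2 - 8*v + 16) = (v - 4)*(v - 3)*(v - 4)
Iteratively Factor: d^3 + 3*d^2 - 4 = (d - 1)*(d^2 + 4*d + 4) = (d - 1)*(d + 2)*(d + 2)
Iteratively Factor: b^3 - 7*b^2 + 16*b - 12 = (b - 3)*(b^2 - 4*b + 4) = (b - 3)*(b - 2)*(b - 2)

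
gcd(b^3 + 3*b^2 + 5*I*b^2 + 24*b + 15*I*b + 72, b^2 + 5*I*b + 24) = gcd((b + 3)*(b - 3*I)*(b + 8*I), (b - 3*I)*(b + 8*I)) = b^2 + 5*I*b + 24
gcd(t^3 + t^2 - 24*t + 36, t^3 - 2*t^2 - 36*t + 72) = t^2 + 4*t - 12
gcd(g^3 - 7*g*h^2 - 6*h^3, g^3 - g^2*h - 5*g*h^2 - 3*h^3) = g^2 - 2*g*h - 3*h^2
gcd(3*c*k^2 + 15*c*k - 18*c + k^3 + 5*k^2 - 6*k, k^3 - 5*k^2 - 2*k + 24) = 1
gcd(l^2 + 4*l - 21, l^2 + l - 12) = l - 3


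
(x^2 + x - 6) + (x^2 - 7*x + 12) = 2*x^2 - 6*x + 6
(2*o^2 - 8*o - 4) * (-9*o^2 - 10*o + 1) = -18*o^4 + 52*o^3 + 118*o^2 + 32*o - 4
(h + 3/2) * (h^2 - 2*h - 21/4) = h^3 - h^2/2 - 33*h/4 - 63/8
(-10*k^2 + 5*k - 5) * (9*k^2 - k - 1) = -90*k^4 + 55*k^3 - 40*k^2 + 5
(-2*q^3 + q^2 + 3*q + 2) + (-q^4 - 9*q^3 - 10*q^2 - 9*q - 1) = -q^4 - 11*q^3 - 9*q^2 - 6*q + 1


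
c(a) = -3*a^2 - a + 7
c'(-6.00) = 35.00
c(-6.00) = -95.00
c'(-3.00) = 17.00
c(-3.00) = -17.00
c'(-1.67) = 9.02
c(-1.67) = 0.30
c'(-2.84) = 16.04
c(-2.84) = -14.36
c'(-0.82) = 3.92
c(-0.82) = 5.80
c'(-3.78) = 21.68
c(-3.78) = -32.09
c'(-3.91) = 22.46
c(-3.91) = -34.95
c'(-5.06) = 29.36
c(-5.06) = -64.75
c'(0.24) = -2.44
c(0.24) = 6.59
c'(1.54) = -10.24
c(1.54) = -1.65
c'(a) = -6*a - 1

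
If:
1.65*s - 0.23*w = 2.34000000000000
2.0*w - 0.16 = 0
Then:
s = 1.43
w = 0.08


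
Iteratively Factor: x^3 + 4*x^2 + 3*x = (x + 1)*(x^2 + 3*x) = x*(x + 1)*(x + 3)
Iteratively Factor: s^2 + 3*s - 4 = (s + 4)*(s - 1)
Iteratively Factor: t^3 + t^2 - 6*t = (t - 2)*(t^2 + 3*t) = (t - 2)*(t + 3)*(t)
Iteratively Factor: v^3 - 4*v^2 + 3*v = (v - 3)*(v^2 - v) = (v - 3)*(v - 1)*(v)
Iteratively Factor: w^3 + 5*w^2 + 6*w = (w + 2)*(w^2 + 3*w) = w*(w + 2)*(w + 3)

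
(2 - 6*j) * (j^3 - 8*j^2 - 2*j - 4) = -6*j^4 + 50*j^3 - 4*j^2 + 20*j - 8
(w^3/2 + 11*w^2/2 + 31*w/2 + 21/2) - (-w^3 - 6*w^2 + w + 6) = 3*w^3/2 + 23*w^2/2 + 29*w/2 + 9/2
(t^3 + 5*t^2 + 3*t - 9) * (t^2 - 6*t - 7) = t^5 - t^4 - 34*t^3 - 62*t^2 + 33*t + 63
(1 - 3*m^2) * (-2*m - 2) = 6*m^3 + 6*m^2 - 2*m - 2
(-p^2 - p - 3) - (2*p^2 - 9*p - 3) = -3*p^2 + 8*p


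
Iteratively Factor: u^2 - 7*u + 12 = (u - 3)*(u - 4)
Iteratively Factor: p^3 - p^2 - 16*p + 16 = (p - 1)*(p^2 - 16) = (p - 1)*(p + 4)*(p - 4)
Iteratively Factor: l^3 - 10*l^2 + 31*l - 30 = (l - 5)*(l^2 - 5*l + 6) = (l - 5)*(l - 3)*(l - 2)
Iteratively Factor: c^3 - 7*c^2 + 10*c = (c - 2)*(c^2 - 5*c) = (c - 5)*(c - 2)*(c)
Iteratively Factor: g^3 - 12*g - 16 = (g + 2)*(g^2 - 2*g - 8) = (g - 4)*(g + 2)*(g + 2)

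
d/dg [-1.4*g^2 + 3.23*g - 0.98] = 3.23 - 2.8*g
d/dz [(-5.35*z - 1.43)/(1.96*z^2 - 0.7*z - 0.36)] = (10.486*z^2 + 5.6056*z + 0.925)/(3.8416*z^4 - 2.744*z^3 - 0.9212*z^2 + 0.504*z + 0.1296)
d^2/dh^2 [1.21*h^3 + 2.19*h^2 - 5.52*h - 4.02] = 7.26*h + 4.38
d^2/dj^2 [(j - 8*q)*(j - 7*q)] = 2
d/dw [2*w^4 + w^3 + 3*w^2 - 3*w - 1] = 8*w^3 + 3*w^2 + 6*w - 3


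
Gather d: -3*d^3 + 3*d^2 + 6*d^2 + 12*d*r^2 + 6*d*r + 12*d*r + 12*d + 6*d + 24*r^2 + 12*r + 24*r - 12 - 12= -3*d^3 + 9*d^2 + d*(12*r^2 + 18*r + 18) + 24*r^2 + 36*r - 24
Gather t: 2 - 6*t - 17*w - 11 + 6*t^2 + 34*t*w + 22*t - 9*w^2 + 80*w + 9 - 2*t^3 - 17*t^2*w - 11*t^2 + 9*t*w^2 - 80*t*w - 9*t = -2*t^3 + t^2*(-17*w - 5) + t*(9*w^2 - 46*w + 7) - 9*w^2 + 63*w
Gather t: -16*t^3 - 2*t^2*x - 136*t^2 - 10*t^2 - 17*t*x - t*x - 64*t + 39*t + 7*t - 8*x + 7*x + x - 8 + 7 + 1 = -16*t^3 + t^2*(-2*x - 146) + t*(-18*x - 18)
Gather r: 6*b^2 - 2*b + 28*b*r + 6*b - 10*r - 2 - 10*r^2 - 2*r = 6*b^2 + 4*b - 10*r^2 + r*(28*b - 12) - 2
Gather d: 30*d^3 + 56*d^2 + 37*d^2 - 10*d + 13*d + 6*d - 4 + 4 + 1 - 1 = 30*d^3 + 93*d^2 + 9*d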